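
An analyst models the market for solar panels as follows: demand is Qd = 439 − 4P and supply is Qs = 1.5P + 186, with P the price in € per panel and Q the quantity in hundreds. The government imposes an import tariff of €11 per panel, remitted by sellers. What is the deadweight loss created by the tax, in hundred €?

Deadweight loss = €66 hundred.

Without the tax, 439 − 4P = 1.5P + 186 gives 5.5P = 253, so P* = €46 and Q* = 255.
With the tax collected from sellers, supply shifts: Qs = 1.5(P − 11) + 186.
Solving gives Q = 243 with consumers paying €49 and sellers receiving €38 (the €11 wedge).
Quantity falls by |ΔQ| = |255 − 243| = 12.
DWL = ½ · t · |ΔQ| = ½ · 11 · 12 = €66.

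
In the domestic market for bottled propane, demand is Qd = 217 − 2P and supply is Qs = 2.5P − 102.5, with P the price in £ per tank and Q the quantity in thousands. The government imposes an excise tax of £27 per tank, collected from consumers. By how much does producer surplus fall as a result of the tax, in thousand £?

Producer surplus falls by £720 thousand.

Without the tax, 217 − 2P = 2.5P − 102.5 gives 4.5P = 319.5, so P* = £71 and Q* = 75.
With the tax collected from consumers, demand (in seller-price terms) shifts: Qd = 217 − 2(P + 27).
Solving gives Q = 45 with consumers paying £86 and sellers receiving £59 (the £27 wedge).
ΔPS is the trapezoid between Q = 45 and Q = 75 of height £12: ½ · (75 + 45) · 12 = £720.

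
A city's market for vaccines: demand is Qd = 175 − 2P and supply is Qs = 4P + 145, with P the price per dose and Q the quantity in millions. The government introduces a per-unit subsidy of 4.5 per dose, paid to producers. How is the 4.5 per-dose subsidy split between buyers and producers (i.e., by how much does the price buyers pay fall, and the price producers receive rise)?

Buyers gain 3 per dose; producers gain 1.5 per dose.

Before the subsidy: set 175 − 2P = 4P + 145 → P* = 5, Q* = 165.
With a per-unit subsidy paid to producers, each receives P + 4.5 per unit sold, so supply becomes Qs = 4(P + 4.5) + 145.
Solving gives Q = 171 with buyers paying 2 and producers receiving 6.5 (the 4.5 wedge).
Gain to buyers: 3; to producers: 1.5. (They sum to 4.5.)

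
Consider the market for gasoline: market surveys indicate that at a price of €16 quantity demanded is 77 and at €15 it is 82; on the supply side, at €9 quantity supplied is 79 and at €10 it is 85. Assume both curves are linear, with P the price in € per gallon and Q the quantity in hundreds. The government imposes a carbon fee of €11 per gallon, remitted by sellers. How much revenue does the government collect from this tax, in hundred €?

Demand slope: (82 − 77)/(15 − 16) = -5, so Qd = 157 − 5P.
Supply slope: (85 − 79)/(10 − 9) = 6, so Qs = 6P + 25.
Before the tax: set 157 − 5P = 6P + 25 → P* = €12, Q* = 97.
With the tax collected from sellers, supply shifts: Qs = 6(P − 11) + 25.
New equilibrium: consumers pay €18, sellers receive €7, Q = 67. (Wedge: Pb − Ps = 11.)
Revenue = t · Q = 11 · 67 = €737.

Tax revenue = €737 hundred.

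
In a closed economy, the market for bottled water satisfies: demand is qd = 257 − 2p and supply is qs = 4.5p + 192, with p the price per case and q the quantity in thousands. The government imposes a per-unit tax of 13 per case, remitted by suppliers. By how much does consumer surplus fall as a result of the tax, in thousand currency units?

Before the tax: set 257 − 2p = 4.5p + 192 → p* = 10, q* = 237.
With the tax collected from suppliers, supply shifts: qs = 4.5(p − 13) + 192.
Solving gives q = 219 with consumers paying 19 and suppliers receiving 6 (the 13 wedge).
ΔCS is the trapezoid between Q = 219 and Q = 237 of height 9: ½ · (237 + 219) · 9 = 2052.

Consumer surplus falls by 2052 thousand.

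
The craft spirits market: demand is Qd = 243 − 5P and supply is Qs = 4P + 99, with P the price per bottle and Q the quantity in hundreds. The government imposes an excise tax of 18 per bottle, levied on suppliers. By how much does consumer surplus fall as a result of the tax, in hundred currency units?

Consumer surplus falls by 1144 hundred.

Without the tax, 243 − 5P = 4P + 99 gives 9P = 144, so P* = 16 and Q* = 163.
With the tax collected from suppliers, supply shifts: Qs = 4(P − 18) + 99.
New equilibrium: buyers pay 24, suppliers receive 6, Q = 123. (Wedge: Pb − Ps = 18.)
ΔCS is the trapezoid between Q = 123 and Q = 163 of height 8: ½ · (163 + 123) · 8 = 1144.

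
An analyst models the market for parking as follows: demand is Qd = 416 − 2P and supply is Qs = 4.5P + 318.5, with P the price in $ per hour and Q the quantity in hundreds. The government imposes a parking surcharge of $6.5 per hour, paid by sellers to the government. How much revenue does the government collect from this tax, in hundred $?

Without the tax, 416 − 2P = 4.5P + 318.5 gives 6.5P = 97.5, so P* = $15 and Q* = 386.
With the tax collected from sellers, supply shifts: Qs = 4.5(P − 6.5) + 318.5.
Solving gives Q = 377 with consumers paying $19.5 and sellers receiving $13 (the $6.5 wedge).
Revenue = t · Q = 6.5 · 377 = $2450.5.

Tax revenue = $2450.5 hundred.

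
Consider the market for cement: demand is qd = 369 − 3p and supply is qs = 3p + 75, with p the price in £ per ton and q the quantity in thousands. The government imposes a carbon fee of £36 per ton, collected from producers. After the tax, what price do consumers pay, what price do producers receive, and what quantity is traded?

Consumers pay £67; producers receive £31; quantity = 168.

Without the tax, 369 − 3p = 3p + 75 gives 6p = 294, so p* = £49 and q* = 222.
With the tax collected from producers, supply shifts: qs = 3(p − 36) + 75.
Solving gives q = 168 with consumers paying £67 and producers receiving £31 (the £36 wedge).
The less price-elastic side of the market bears the larger share of a per-unit tax.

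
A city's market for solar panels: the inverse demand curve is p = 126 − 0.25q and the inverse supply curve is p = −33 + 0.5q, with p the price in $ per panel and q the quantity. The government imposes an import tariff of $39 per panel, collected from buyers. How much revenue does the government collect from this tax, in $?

Rewrite in direct form: qd = 504 − 4p and qs = 2p + 66.
Without the tax, 504 − 4p = 2p + 66 gives 6p = 438, so p* = $73 and q* = 212.
With the tax collected from buyers, demand (in seller-price terms) shifts: qd = 504 − 4(p + 39).
Solving gives q = 160 with buyers paying $86 and suppliers receiving $47 (the $39 wedge).
Revenue = t · Q = 39 · 160 = $6240.

Tax revenue = $6240.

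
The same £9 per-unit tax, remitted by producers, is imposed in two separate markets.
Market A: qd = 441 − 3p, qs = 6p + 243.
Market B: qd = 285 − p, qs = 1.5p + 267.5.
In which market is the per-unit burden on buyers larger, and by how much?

Market A: pre-tax p* = £22, q* = 375; post-tax q = 357; per-unit burden on buyers = £6.
Market B: pre-tax p* = £7, q* = 278; post-tax q = 272.6; per-unit burden on buyers = £5.4.
Difference: £6 vs £5.4 → market A is larger by £0.6.

Market A, by £0.6.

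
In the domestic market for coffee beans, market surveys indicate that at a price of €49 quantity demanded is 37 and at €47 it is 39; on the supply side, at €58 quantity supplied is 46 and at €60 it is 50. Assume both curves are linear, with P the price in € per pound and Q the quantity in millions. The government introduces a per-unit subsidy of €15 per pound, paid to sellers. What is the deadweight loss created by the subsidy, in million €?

Deadweight loss = €75 million.

Demand slope: (39 − 37)/(47 − 49) = -1, so Qd = 86 − P.
Supply slope: (50 − 46)/(60 − 58) = 2, so Qs = 2P − 70.
Before the subsidy: set 86 − P = 2P − 70 → P* = €52, Q* = 34.
With a per-unit subsidy paid to sellers, each receives P + 15 per unit sold, so supply becomes Qs = 2(P + 15) − 70.
New equilibrium: buyers pay €42, sellers receive €57, Q = 44. (Wedge: Pb − Ps = −15.)
Quantity rises by |ΔQ| = |34 − 44| = 10.
DWL = ½ · t · |ΔQ| = ½ · 15 · 10 = €75.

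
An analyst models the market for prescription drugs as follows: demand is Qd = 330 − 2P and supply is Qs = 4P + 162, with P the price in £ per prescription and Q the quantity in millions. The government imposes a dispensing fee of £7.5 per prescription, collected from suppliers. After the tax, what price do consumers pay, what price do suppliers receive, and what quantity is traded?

Without the tax, 330 − 2P = 4P + 162 gives 6P = 168, so P* = £28 and Q* = 274.
With the tax collected from suppliers, supply shifts: Qs = 4(P − 7.5) + 162.
Solving gives Q = 264 with consumers paying £33 and suppliers receiving £25.5 (the £7.5 wedge).
The less price-elastic side of the market bears the larger share of a per-unit tax.

Consumers pay £33; suppliers receive £25.5; quantity = 264.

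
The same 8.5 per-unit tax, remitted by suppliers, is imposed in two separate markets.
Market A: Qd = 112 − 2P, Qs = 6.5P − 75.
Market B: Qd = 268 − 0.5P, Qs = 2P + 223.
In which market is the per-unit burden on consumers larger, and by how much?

Market B, by 0.3.

Market A: pre-tax P* = 22, Q* = 68; post-tax Q = 55; per-unit burden on consumers = 6.5.
Market B: pre-tax P* = 18, Q* = 259; post-tax Q = 255.6; per-unit burden on consumers = 6.8.
Difference: 6.5 vs 6.8 → market B is larger by 0.3.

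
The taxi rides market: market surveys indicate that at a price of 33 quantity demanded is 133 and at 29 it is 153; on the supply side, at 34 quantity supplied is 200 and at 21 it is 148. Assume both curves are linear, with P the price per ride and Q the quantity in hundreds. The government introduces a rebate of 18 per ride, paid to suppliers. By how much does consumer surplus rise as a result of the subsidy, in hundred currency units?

Demand slope: (153 − 133)/(29 − 33) = -5, so Qd = 298 − 5P.
Supply slope: (148 − 200)/(21 − 34) = 4, so Qs = 4P + 64.
Before the subsidy: set 298 − 5P = 4P + 64 → P* = 26, Q* = 168.
With a per-unit subsidy paid to suppliers, each receives P + 18 per unit sold, so supply becomes Qs = 4(P + 18) + 64.
Solving gives Q = 208 with consumers paying 18 and suppliers receiving 36 (the 18 wedge).
ΔCS is the trapezoid between Q = 208 and Q = 168 of height 8: ½ · (168 + 208) · 8 = 1504.

Consumer surplus rises by 1504 hundred.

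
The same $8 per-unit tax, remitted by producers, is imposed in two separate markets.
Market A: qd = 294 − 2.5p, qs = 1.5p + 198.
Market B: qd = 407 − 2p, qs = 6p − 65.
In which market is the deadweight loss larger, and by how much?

Market A: pre-tax p* = $24, q* = 234; post-tax q = 226.5; deadweight loss = $30.
Market B: pre-tax p* = $59, q* = 289; post-tax q = 277; deadweight loss = $48.
Difference: $30 vs $48 → market B is larger by $18.

Market B, by $18.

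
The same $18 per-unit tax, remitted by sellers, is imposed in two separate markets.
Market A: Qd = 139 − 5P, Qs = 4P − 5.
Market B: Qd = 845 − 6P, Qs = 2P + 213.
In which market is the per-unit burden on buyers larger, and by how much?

Market A, by $3.5.

Market A: pre-tax P* = $16, Q* = 59; post-tax Q = 19; per-unit burden on buyers = $8.
Market B: pre-tax P* = $79, Q* = 371; post-tax Q = 344; per-unit burden on buyers = $4.5.
Difference: $8 vs $4.5 → market A is larger by $3.5.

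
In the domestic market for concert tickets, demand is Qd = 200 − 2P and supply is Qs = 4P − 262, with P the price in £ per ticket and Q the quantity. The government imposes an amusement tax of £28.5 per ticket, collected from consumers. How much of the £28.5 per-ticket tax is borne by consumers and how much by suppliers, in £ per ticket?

Consumers bear £19 per ticket; suppliers bear £9.5 per ticket.

Without the tax, 200 − 2P = 4P − 262 gives 6P = 462, so P* = £77 and Q* = 46.
With the tax collected from consumers, demand (in seller-price terms) shifts: Qd = 200 − 2(P + 28.5).
Solving gives Q = 8 with consumers paying £96 and suppliers receiving £67.5 (the £28.5 wedge).
Burden on consumers: £19; on suppliers: £9.5. (They sum to £28.5.)
The less price-elastic side of the market bears the larger share of a per-unit tax.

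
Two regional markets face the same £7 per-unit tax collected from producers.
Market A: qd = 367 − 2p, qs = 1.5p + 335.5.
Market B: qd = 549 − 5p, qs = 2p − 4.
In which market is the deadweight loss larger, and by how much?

Market A: pre-tax p* = £9, q* = 349; post-tax q = 343; deadweight loss = £21.
Market B: pre-tax p* = £79, q* = 154; post-tax q = 144; deadweight loss = £35.
Difference: £21 vs £35 → market B is larger by £14.

Market B, by £14.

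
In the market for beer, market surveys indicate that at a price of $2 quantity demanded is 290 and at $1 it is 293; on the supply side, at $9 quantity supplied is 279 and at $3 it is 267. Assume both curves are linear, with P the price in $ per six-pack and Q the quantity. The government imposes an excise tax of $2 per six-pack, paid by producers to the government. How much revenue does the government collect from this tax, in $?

Demand slope: (293 − 290)/(1 − 2) = -3, so Qd = 296 − 3P.
Supply slope: (267 − 279)/(3 − 9) = 2, so Qs = 2P + 261.
Without the tax, 296 − 3P = 2P + 261 gives 5P = 35, so P* = $7 and Q* = 275.
With the tax collected from producers, supply shifts: Qs = 2(P − 2) + 261.
New equilibrium: consumers pay $7.8, producers receive $5.8, Q = 272.6. (Wedge: Pb − Ps = 2.)
Revenue = t · Q = 2 · 272.6 = $545.2.

Tax revenue = $545.2.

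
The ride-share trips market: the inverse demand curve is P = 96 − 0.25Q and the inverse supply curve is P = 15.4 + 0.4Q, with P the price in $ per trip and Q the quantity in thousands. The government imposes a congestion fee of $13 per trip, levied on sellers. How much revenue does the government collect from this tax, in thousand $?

Inverting to Q(P) form: Qd = 384 − 4P; Qs = 2.5P − 38.5.
Without the tax, 384 − 4P = 2.5P − 38.5 gives 6.5P = 422.5, so P* = $65 and Q* = 124.
With the tax collected from sellers, supply shifts: Qs = 2.5(P − 13) − 38.5.
New equilibrium: buyers pay $70, sellers receive $57, Q = 104. (Wedge: Pb − Ps = 13.)
Revenue = t · Q = 13 · 104 = $1352.

Tax revenue = $1352 thousand.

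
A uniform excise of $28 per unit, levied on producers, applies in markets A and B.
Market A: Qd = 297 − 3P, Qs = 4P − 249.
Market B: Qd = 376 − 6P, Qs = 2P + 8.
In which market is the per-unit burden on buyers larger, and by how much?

Market A, by $9.

Market A: pre-tax P* = $78, Q* = 63; post-tax Q = 15; per-unit burden on buyers = $16.
Market B: pre-tax P* = $46, Q* = 100; post-tax Q = 58; per-unit burden on buyers = $7.
Difference: $16 vs $7 → market A is larger by $9.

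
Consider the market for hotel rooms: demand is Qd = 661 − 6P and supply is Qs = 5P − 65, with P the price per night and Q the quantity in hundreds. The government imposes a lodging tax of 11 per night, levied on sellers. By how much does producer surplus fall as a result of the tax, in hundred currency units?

Before the tax: set 661 − 6P = 5P − 65 → P* = 66, Q* = 265.
With the tax collected from sellers, supply shifts: Qs = 5(P − 11) − 65.
Solving gives Q = 235 with buyers paying 71 and sellers receiving 60 (the 11 wedge).
ΔPS is the trapezoid between Q = 235 and Q = 265 of height 6: ½ · (265 + 235) · 6 = 1500.

Producer surplus falls by 1500 hundred.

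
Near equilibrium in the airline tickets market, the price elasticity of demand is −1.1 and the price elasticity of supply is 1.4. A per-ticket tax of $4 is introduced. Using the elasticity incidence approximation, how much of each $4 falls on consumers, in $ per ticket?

Incidence ratio: consumers' share ≈ εs / (εs + |εd|) = 1.4 / (1.4 + 1.1) = 0.56.
So consumers bear ≈ 0.56 × $4 = $2.24; producers bear $1.76.

Consumers bear ≈ $2.24 per ticket.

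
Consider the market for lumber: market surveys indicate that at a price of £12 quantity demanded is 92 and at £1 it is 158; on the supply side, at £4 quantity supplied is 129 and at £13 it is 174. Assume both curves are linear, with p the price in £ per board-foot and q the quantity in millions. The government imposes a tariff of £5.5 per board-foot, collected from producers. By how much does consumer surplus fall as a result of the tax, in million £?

Demand slope: (158 − 92)/(1 − 12) = -6, so qd = 164 − 6p.
Supply slope: (174 − 129)/(13 − 4) = 5, so qs = 5p + 109.
Without the tax, 164 − 6p = 5p + 109 gives 11p = 55, so p* = £5 and q* = 134.
With the tax collected from producers, supply shifts: qs = 5(p − 5.5) + 109.
Solving gives q = 119 with buyers paying £7.5 and producers receiving £2 (the £5.5 wedge).
ΔCS is the trapezoid between Q = 119 and Q = 134 of height £2.5: ½ · (134 + 119) · 2.5 = £316.25.

Consumer surplus falls by £316.25 million.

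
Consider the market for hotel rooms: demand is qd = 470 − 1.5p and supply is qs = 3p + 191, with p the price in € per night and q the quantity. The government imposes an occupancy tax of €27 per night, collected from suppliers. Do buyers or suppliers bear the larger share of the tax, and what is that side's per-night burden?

Buyers bear the larger share: €18 per night.

Before the tax: set 470 − 1.5p = 3p + 191 → p* = €62, q* = 377.
With the tax collected from suppliers, supply shifts: qs = 3(p − 27) + 191.
Solving gives q = 350 with buyers paying €80 and suppliers receiving €53 (the €27 wedge).
Per-night burden: buyers €18, suppliers €9.
Buyers take the larger share because demand is less price-elastic here (demand slope 1.5 vs supply slope 3).
The less price-elastic side of the market bears the larger share of a per-unit tax.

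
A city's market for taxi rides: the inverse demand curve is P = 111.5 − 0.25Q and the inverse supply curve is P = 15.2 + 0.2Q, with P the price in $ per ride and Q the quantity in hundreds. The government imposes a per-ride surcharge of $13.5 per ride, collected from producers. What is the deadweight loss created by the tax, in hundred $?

Rewrite in direct form: Qd = 446 − 4P and Qs = 5P − 76.
Before the tax: set 446 − 4P = 5P − 76 → P* = $58, Q* = 214.
With the tax collected from producers, supply shifts: Qs = 5(P − 13.5) − 76.
New equilibrium: consumers pay $65.5, producers receive $52, Q = 184. (Wedge: Pb − Ps = 13.5.)
Quantity falls by |ΔQ| = |214 − 184| = 30.
DWL = ½ · t · |ΔQ| = ½ · 13.5 · 30 = $202.5.

Deadweight loss = $202.5 hundred.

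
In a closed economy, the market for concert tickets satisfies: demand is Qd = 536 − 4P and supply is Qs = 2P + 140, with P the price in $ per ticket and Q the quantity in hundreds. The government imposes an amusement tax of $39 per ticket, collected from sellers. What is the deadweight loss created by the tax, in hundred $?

Before the tax: set 536 − 4P = 2P + 140 → P* = $66, Q* = 272.
With the tax collected from sellers, supply shifts: Qs = 2(P − 39) + 140.
New equilibrium: consumers pay $79, sellers receive $40, Q = 220. (Wedge: Pb − Ps = 39.)
Quantity falls by |ΔQ| = |272 − 220| = 52.
DWL = ½ · t · |ΔQ| = ½ · 39 · 52 = $1014.

Deadweight loss = $1014 hundred.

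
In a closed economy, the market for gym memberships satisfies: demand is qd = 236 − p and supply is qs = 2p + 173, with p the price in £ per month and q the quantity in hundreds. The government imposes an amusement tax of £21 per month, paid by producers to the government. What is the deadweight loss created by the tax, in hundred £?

Deadweight loss = £147 hundred.

Before the tax: set 236 − p = 2p + 173 → p* = £21, q* = 215.
With the tax collected from producers, supply shifts: qs = 2(p − 21) + 173.
New equilibrium: buyers pay £35, producers receive £14, q = 201. (Wedge: pb − ps = 21.)
Quantity falls by |ΔQ| = |215 − 201| = 14.
DWL = ½ · t · |ΔQ| = ½ · 21 · 14 = £147.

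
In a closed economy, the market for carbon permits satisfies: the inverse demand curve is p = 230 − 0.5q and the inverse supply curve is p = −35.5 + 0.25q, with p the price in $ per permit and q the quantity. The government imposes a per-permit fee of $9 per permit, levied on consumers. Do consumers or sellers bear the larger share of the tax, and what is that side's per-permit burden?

Consumers bear the larger share: $6 per permit.

Inverting to q(p) form: qd = 460 − 2p; qs = 4p + 142.
Without the tax, 460 − 2p = 4p + 142 gives 6p = 318, so p* = $53 and q* = 354.
With the tax collected from consumers, demand (in seller-price terms) shifts: qd = 460 − 2(p + 9).
Solving gives q = 342 with consumers paying $59 and sellers receiving $50 (the $9 wedge).
Per-permit burden: consumers $6, sellers $3.
Consumers take the larger share because demand is less price-elastic here (demand slope 2 vs supply slope 4).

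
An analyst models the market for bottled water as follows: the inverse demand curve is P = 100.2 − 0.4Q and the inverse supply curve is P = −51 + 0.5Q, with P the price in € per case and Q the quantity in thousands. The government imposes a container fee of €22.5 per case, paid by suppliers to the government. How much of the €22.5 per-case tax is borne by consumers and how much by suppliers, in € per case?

Rewrite in direct form: Qd = 250.5 − 2.5P and Qs = 2P + 102.
Before the tax: set 250.5 − 2.5P = 2P + 102 → P* = €33, Q* = 168.
With the tax collected from suppliers, supply shifts: Qs = 2(P − 22.5) + 102.
New equilibrium: consumers pay €43, suppliers receive €20.5, Q = 143. (Wedge: Pb − Ps = 22.5.)
Burden on consumers: €10; on suppliers: €12.5. (They sum to €22.5.)
The less price-elastic side of the market bears the larger share of a per-unit tax.

Consumers bear €10 per case; suppliers bear €12.5 per case.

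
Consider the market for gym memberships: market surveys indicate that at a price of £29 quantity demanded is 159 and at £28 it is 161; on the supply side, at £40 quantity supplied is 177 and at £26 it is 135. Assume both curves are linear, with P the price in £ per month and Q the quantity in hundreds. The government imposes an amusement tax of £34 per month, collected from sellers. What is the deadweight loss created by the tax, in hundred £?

Deadweight loss = £693.6 hundred.

Demand slope: (161 − 159)/(28 − 29) = -2, so Qd = 217 − 2P.
Supply slope: (135 − 177)/(26 − 40) = 3, so Qs = 3P + 57.
Before the tax: set 217 − 2P = 3P + 57 → P* = £32, Q* = 153.
With the tax collected from sellers, supply shifts: Qs = 3(P − 34) + 57.
New equilibrium: buyers pay £52.4, sellers receive £18.4, Q = 112.2. (Wedge: Pb − Ps = 34.)
Quantity falls by |ΔQ| = |153 − 112.2| = 40.8.
DWL = ½ · t · |ΔQ| = ½ · 34 · 40.8 = £693.6.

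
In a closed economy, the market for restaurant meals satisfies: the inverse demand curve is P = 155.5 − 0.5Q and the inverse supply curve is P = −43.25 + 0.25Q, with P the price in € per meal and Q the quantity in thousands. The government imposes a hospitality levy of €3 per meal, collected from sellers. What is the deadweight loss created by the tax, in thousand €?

Rewrite in direct form: Qd = 311 − 2P and Qs = 4P + 173.
Before the tax: set 311 − 2P = 4P + 173 → P* = €23, Q* = 265.
With the tax collected from sellers, supply shifts: Qs = 4(P − 3) + 173.
New equilibrium: buyers pay €25, sellers receive €22, Q = 261. (Wedge: Pb − Ps = 3.)
Quantity falls by |ΔQ| = |265 − 261| = 4.
DWL = ½ · t · |ΔQ| = ½ · 3 · 4 = €6.

Deadweight loss = €6 thousand.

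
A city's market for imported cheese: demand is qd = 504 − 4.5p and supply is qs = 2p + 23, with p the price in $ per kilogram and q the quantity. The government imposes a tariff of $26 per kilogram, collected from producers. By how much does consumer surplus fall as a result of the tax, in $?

Consumer surplus falls by $1224.

Before the tax: set 504 − 4.5p = 2p + 23 → p* = $74, q* = 171.
With the tax collected from producers, supply shifts: qs = 2(p − 26) + 23.
New equilibrium: consumers pay $82, producers receive $56, q = 135. (Wedge: pb − ps = 26.)
ΔCS is the trapezoid between Q = 135 and Q = 171 of height $8: ½ · (171 + 135) · 8 = $1224.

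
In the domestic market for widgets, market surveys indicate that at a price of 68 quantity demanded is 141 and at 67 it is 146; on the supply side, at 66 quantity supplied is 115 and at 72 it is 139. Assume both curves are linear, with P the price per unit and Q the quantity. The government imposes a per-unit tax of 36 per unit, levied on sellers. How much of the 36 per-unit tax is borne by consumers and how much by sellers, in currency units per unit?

Demand slope: (146 − 141)/(67 − 68) = -5, so Qd = 481 − 5P.
Supply slope: (139 − 115)/(72 − 66) = 4, so Qs = 4P − 149.
Without the tax, 481 − 5P = 4P − 149 gives 9P = 630, so P* = 70 and Q* = 131.
With the tax collected from sellers, supply shifts: Qs = 4(P − 36) − 149.
Solving gives Q = 51 with consumers paying 86 and sellers receiving 50 (the 36 wedge).
Burden on consumers: 16; on sellers: 20. (They sum to 36.)

Consumers bear 16 per unit; sellers bear 20 per unit.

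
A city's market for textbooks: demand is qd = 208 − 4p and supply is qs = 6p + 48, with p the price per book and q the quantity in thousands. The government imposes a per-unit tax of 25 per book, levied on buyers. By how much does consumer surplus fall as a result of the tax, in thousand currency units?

Consumer surplus falls by 1710 thousand.

Before the tax: set 208 − 4p = 6p + 48 → p* = 16, q* = 144.
With the tax collected from buyers, demand (in seller-price terms) shifts: qd = 208 − 4(p + 25).
New equilibrium: buyers pay 31, sellers receive 6, q = 84. (Wedge: pb − ps = 25.)
ΔCS is the trapezoid between Q = 84 and Q = 144 of height 15: ½ · (144 + 84) · 15 = 1710.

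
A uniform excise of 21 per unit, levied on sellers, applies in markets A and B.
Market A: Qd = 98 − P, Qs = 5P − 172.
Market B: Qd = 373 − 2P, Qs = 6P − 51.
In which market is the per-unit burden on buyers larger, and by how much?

Market A: pre-tax P* = 45, Q* = 53; post-tax Q = 35.5; per-unit burden on buyers = 17.5.
Market B: pre-tax P* = 53, Q* = 267; post-tax Q = 235.5; per-unit burden on buyers = 15.75.
Difference: 17.5 vs 15.75 → market A is larger by 1.75.

Market A, by 1.75.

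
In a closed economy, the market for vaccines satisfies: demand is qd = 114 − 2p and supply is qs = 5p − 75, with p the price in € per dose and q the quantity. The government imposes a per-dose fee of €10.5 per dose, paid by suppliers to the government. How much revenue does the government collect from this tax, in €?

Without the tax, 114 − 2p = 5p − 75 gives 7p = 189, so p* = €27 and q* = 60.
With the tax collected from suppliers, supply shifts: qs = 5(p − 10.5) − 75.
New equilibrium: buyers pay €34.5, suppliers receive €24, q = 45. (Wedge: pb − ps = 10.5.)
Revenue = t · Q = 10.5 · 45 = €472.5.

Tax revenue = €472.5.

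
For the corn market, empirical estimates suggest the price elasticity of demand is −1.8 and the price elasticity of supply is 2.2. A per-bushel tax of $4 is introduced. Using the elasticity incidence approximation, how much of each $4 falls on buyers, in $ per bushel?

Incidence ratio: buyers' share ≈ εs / (εs + |εd|) = 2.2 / (2.2 + 1.8) = 0.55.
So buyers bear ≈ 0.55 × $4 = $2.2; producers bear $1.8.

Buyers bear ≈ $2.2 per bushel.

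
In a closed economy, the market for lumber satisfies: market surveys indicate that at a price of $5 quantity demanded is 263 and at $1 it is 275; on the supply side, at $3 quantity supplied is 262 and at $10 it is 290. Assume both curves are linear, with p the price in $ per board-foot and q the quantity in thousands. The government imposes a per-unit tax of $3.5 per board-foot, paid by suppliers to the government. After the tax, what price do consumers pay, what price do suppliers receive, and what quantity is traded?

Demand slope: (275 − 263)/(1 − 5) = -3, so qd = 278 − 3p.
Supply slope: (290 − 262)/(10 − 3) = 4, so qs = 4p + 250.
Before the tax: set 278 − 3p = 4p + 250 → p* = $4, q* = 266.
With the tax collected from suppliers, supply shifts: qs = 4(p − 3.5) + 250.
New equilibrium: consumers pay $6, suppliers receive $2.5, q = 260. (Wedge: pb − ps = 3.5.)

Consumers pay $6; suppliers receive $2.5; quantity = 260.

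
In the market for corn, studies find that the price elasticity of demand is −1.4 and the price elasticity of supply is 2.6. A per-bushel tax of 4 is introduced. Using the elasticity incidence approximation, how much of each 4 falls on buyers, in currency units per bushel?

Buyers bear ≈ 2.6 per bushel.

Incidence ratio: buyers' share ≈ εs / (εs + |εd|) = 2.6 / (2.6 + 1.4) = 0.65.
So buyers bear ≈ 0.65 × 4 = 2.6; suppliers bear 1.4.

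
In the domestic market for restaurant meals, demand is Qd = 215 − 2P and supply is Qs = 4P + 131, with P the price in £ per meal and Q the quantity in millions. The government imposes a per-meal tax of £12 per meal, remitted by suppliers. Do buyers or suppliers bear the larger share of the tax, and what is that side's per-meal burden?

Before the tax: set 215 − 2P = 4P + 131 → P* = £14, Q* = 187.
With the tax collected from suppliers, supply shifts: Qs = 4(P − 12) + 131.
New equilibrium: buyers pay £22, suppliers receive £10, Q = 171. (Wedge: Pb − Ps = 12.)
Per-meal burden: buyers £8, suppliers £4.
Buyers take the larger share because demand is less price-elastic here (demand slope 2 vs supply slope 4).
The less price-elastic side of the market bears the larger share of a per-unit tax.

Buyers bear the larger share: £8 per meal.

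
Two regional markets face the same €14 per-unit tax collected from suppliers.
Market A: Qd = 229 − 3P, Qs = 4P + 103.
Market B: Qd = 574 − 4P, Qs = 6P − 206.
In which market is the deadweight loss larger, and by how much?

Market B, by €67.2.

Market A: pre-tax P* = €18, Q* = 175; post-tax Q = 151; deadweight loss = €168.
Market B: pre-tax P* = €78, Q* = 262; post-tax Q = 228.4; deadweight loss = €235.2.
Difference: €168 vs €235.2 → market B is larger by €67.2.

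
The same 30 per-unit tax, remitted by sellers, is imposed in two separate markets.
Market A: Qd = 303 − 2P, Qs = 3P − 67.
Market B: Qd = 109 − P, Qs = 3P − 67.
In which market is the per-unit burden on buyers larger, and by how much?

Market B, by 4.5.

Market A: pre-tax P* = 74, Q* = 155; post-tax Q = 119; per-unit burden on buyers = 18.
Market B: pre-tax P* = 44, Q* = 65; post-tax Q = 42.5; per-unit burden on buyers = 22.5.
Difference: 18 vs 22.5 → market B is larger by 4.5.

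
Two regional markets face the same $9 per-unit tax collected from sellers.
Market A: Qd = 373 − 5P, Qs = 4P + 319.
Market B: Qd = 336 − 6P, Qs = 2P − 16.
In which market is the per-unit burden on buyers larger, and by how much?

Market A: pre-tax P* = $6, Q* = 343; post-tax Q = 323; per-unit burden on buyers = $4.
Market B: pre-tax P* = $44, Q* = 72; post-tax Q = 58.5; per-unit burden on buyers = $2.25.
Difference: $4 vs $2.25 → market A is larger by $1.75.

Market A, by $1.75.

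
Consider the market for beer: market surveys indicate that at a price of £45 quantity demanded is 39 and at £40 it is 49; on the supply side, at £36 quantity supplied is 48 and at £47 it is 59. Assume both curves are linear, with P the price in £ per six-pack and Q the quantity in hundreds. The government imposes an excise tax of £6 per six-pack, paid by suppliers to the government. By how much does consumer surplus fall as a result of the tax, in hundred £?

Demand slope: (49 − 39)/(40 − 45) = -2, so Qd = 129 − 2P.
Supply slope: (59 − 48)/(47 − 36) = 1, so Qs = P + 12.
Before the tax: set 129 − 2P = P + 12 → P* = £39, Q* = 51.
With the tax collected from suppliers, supply shifts: Qs = (P − 6) + 12.
Solving gives Q = 47 with consumers paying £41 and suppliers receiving £35 (the £6 wedge).
ΔCS is the trapezoid between Q = 47 and Q = 51 of height £2: ½ · (51 + 47) · 2 = £98.

Consumer surplus falls by £98 hundred.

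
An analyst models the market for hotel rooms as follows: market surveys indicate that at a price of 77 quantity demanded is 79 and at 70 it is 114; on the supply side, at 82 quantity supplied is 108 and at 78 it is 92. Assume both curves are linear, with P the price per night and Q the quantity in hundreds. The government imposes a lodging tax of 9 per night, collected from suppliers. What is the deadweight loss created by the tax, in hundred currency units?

Demand slope: (114 − 79)/(70 − 77) = -5, so Qd = 464 − 5P.
Supply slope: (92 − 108)/(78 − 82) = 4, so Qs = 4P − 220.
Without the tax, 464 − 5P = 4P − 220 gives 9P = 684, so P* = 76 and Q* = 84.
With the tax collected from suppliers, supply shifts: Qs = 4(P − 9) − 220.
Solving gives Q = 64 with consumers paying 80 and suppliers receiving 71 (the 9 wedge).
Quantity falls by |ΔQ| = |84 − 64| = 20.
DWL = ½ · t · |ΔQ| = ½ · 9 · 20 = 90.

Deadweight loss = 90 hundred.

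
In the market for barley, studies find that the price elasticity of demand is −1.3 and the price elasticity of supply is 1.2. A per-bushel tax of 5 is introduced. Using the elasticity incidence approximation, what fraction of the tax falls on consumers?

Consumers' share ≈ 0.48.

Incidence ratio: consumers' share ≈ εs / (εs + |εd|) = 1.2 / (1.2 + 1.3) = 0.48.
Supply is the less elastic side, so consumers bear the smaller share.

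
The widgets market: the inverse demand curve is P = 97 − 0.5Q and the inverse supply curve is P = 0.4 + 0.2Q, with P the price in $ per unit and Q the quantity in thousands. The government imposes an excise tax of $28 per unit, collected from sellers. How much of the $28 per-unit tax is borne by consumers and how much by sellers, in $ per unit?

Consumers bear $20 per unit; sellers bear $8 per unit.

Rewrite in direct form: Qd = 194 − 2P and Qs = 5P − 2.
Without the tax, 194 − 2P = 5P − 2 gives 7P = 196, so P* = $28 and Q* = 138.
With the tax collected from sellers, supply shifts: Qs = 5(P − 28) − 2.
New equilibrium: consumers pay $48, sellers receive $20, Q = 98. (Wedge: Pb − Ps = 28.)
Burden on consumers: $20; on sellers: $8. (They sum to $28.)
The less price-elastic side of the market bears the larger share of a per-unit tax.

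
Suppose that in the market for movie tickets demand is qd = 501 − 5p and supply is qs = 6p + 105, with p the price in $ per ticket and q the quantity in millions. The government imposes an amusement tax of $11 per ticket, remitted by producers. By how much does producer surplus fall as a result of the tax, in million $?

Producer surplus falls by $1530 million.

Before the tax: set 501 − 5p = 6p + 105 → p* = $36, q* = 321.
With the tax collected from producers, supply shifts: qs = 6(p − 11) + 105.
New equilibrium: buyers pay $42, producers receive $31, q = 291. (Wedge: pb − ps = 11.)
ΔPS is the trapezoid between Q = 291 and Q = 321 of height $5: ½ · (321 + 291) · 5 = $1530.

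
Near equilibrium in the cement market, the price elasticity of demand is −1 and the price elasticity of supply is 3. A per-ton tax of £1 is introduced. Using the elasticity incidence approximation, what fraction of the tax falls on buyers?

Buyers' share ≈ 0.75.

Incidence ratio: buyers' share ≈ εs / (εs + |εd|) = 3 / (3 + 1) = 0.75.
Supply is the more elastic side, so buyers bear the larger share.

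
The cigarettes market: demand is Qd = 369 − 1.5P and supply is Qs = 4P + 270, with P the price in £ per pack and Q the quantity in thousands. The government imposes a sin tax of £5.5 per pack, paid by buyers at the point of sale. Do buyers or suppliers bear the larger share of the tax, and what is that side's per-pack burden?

Before the tax: set 369 − 1.5P = 4P + 270 → P* = £18, Q* = 342.
With the tax collected from buyers, demand (in seller-price terms) shifts: Qd = 369 − 1.5(P + 5.5).
Solving gives Q = 336 with buyers paying £22 and suppliers receiving £16.5 (the £5.5 wedge).
Per-pack burden: buyers £4, suppliers £1.5.
Buyers take the larger share because demand is less price-elastic here (demand slope 1.5 vs supply slope 4).
The less price-elastic side of the market bears the larger share of a per-unit tax.

Buyers bear the larger share: £4 per pack.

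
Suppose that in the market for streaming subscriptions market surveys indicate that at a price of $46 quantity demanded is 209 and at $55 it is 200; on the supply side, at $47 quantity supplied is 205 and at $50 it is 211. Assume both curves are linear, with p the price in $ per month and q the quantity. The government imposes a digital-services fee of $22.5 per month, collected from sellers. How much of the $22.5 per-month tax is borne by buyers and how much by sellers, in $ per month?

Demand slope: (200 − 209)/(55 − 46) = -1, so qd = 255 − p.
Supply slope: (211 − 205)/(50 − 47) = 2, so qs = 2p + 111.
Without the tax, 255 − p = 2p + 111 gives 3p = 144, so p* = $48 and q* = 207.
With the tax collected from sellers, supply shifts: qs = 2(p − 22.5) + 111.
Solving gives q = 192 with buyers paying $63 and sellers receiving $40.5 (the $22.5 wedge).
Burden on buyers: $15; on sellers: $7.5. (They sum to $22.5.)
The less price-elastic side of the market bears the larger share of a per-unit tax.

Buyers bear $15 per month; sellers bear $7.5 per month.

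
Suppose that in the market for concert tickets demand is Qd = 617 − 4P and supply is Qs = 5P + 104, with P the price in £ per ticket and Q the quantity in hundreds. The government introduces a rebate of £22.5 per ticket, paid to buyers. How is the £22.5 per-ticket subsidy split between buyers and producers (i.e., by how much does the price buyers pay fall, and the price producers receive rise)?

Buyers gain £12.5 per ticket; producers gain £10 per ticket.

Without the subsidy, 617 − 4P = 5P + 104 gives 9P = 513, so P* = £57 and Q* = 389.
With a per-unit subsidy paid to buyers, each effectively pays P − 22.5, so demand becomes Qd = 617 − 4(P − 22.5).
New equilibrium: buyers pay £44.5, producers receive £67, Q = 439. (Wedge: Pb − Ps = −22.5.)
Gain to buyers: £12.5; to producers: £10. (They sum to £22.5.)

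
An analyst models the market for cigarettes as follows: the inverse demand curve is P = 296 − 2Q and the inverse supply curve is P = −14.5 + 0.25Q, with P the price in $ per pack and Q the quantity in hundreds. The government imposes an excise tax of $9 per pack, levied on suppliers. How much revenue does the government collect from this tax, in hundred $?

Inverting to Q(P) form: Qd = 148 − 0.5P; Qs = 4P + 58.
Without the tax, 148 − 0.5P = 4P + 58 gives 4.5P = 90, so P* = $20 and Q* = 138.
With the tax collected from suppliers, supply shifts: Qs = 4(P − 9) + 58.
Solving gives Q = 134 with buyers paying $28 and suppliers receiving $19 (the $9 wedge).
Revenue = t · Q = 9 · 134 = $1206.

Tax revenue = $1206 hundred.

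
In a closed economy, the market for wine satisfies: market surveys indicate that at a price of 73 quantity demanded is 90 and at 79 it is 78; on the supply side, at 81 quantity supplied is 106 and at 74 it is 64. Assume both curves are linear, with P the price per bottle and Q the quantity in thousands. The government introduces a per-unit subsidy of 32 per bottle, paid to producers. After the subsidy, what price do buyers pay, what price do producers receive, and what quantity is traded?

Buyers pay 53; producers receive 85; quantity = 130.

Demand slope: (78 − 90)/(79 − 73) = -2, so Qd = 236 − 2P.
Supply slope: (64 − 106)/(74 − 81) = 6, so Qs = 6P − 380.
Before the subsidy: set 236 − 2P = 6P − 380 → P* = 77, Q* = 82.
With a per-unit subsidy paid to producers, each receives P + 32 per unit sold, so supply becomes Qs = 6(P + 32) − 380.
New equilibrium: buyers pay 53, producers receive 85, Q = 130. (Wedge: Pb − Ps = −32.)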